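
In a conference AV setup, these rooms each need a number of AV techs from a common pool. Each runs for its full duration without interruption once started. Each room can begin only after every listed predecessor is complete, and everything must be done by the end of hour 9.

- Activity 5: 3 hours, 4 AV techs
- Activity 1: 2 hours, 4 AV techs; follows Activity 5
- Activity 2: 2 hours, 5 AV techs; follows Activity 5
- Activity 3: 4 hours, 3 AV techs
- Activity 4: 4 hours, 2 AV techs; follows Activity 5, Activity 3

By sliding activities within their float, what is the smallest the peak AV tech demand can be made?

Early-start (Activity 5@1, Activity 1@4, Activity 2@4, Activity 3@1, Activity 4@5) gives peak 12: h1:7  h2:7  h3:7  h4:12  h5:11  h6:2  h7:2  h8:2  h9:0.
Shift Activity 2→6.
Schedule Activity 5@1, Activity 1@4, Activity 2@6, Activity 3@1, Activity 4@5: h1:7  h2:7  h3:7  h4:7  h5:6  h6:7  h7:7  h8:2  h9:0 — peak 7.

7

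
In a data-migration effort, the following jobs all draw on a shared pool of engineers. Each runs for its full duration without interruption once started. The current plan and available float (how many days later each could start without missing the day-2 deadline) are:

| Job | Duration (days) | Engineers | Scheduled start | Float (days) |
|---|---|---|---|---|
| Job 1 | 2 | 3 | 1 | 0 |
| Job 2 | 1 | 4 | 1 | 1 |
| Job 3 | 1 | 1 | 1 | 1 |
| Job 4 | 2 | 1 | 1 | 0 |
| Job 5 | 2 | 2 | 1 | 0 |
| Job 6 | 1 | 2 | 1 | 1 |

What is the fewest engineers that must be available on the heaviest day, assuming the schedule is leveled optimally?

Early-start (Job 1@1, Job 2@1, Job 3@1, Job 4@1, Job 5@1, Job 6@1) gives peak 13: d1:13  d2:6.
Shift Job 3→2, Job 6→2.
Schedule Job 1@1, Job 2@1, Job 3@2, Job 4@1, Job 5@1, Job 6@2: d1:10  d2:9 — peak 10.
Total engineer-days = 19 over 2 days ⇒ peak ≥ ⌈19/2⌉ = 10, so 10 is optimal.

10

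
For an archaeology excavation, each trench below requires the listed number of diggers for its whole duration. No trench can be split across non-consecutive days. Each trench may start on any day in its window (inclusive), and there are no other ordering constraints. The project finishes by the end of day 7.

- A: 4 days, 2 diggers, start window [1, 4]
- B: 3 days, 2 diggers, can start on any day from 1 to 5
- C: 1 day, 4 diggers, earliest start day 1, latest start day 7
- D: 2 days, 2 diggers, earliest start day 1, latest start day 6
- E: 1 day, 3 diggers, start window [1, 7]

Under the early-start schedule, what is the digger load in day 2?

At early start, day 2 has: A, B, D.
Demand: 2 + 2 + 2 = 6.

6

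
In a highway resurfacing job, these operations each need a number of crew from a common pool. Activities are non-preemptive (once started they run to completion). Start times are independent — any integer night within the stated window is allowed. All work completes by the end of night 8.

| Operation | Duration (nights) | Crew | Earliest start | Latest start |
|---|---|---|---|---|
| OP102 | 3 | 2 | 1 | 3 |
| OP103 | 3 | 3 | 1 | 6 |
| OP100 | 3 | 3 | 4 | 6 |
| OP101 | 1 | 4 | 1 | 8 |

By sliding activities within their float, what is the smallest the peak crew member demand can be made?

Early-start (OP102@1, OP103@1, OP100@4, OP101@1) gives peak 9: n1:9  n2:5  n3:5  n4:3  n5:3  n6:3  n7:0  n8:0.
Shift OP101→7.
Schedule OP102@1, OP103@1, OP100@4, OP101@7: n1:5  n2:5  n3:5  n4:3  n5:3  n6:3  n7:4  n8:0 — peak 5.

5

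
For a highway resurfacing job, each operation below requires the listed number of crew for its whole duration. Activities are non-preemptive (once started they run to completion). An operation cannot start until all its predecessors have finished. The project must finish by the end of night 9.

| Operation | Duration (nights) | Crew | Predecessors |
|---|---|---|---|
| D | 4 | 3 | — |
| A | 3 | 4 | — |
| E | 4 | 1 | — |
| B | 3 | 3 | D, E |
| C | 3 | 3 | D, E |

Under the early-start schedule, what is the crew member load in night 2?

At early start, night 2 has: D, A, E.
Demand: 3 + 4 + 1 = 8.

8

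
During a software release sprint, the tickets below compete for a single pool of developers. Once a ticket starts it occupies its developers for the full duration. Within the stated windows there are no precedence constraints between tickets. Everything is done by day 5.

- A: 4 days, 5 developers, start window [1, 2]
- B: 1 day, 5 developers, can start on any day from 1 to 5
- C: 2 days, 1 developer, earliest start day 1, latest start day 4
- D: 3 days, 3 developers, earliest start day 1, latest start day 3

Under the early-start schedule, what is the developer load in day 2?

9

At early start, day 2 has: A, C, D.
Demand: 5 + 1 + 3 = 9.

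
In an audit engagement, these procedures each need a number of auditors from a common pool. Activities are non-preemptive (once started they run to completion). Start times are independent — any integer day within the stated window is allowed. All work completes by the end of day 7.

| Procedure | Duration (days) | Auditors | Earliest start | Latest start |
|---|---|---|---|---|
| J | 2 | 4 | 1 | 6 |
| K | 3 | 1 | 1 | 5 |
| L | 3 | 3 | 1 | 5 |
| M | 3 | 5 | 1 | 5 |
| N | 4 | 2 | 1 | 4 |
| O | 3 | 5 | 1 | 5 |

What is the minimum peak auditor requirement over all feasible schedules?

10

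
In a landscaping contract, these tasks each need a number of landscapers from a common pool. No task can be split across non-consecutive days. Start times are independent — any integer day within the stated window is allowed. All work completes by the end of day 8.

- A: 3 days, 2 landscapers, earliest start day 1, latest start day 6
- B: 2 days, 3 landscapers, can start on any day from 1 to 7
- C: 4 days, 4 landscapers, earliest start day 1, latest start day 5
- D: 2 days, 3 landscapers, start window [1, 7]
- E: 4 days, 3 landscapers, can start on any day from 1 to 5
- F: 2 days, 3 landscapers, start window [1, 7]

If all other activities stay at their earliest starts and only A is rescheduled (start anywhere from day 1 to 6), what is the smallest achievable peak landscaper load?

A@1: d1:18  d2:18  d3:9  d4:7  d5:0  d6:0  d7:0  d8:0 → peak 18
A@2: d1:16  d2:18  d3:9  d4:9  d5:0  d6:0  d7:0  d8:0 → peak 18
A@3: d1:16  d2:16  d3:9  d4:9  d5:2  d6:0  d7:0  d8:0 → peak 16
A@4: d1:16  d2:16  d3:7  d4:9  d5:2  d6:2  d7:0  d8:0 → peak 16
A@5: d1:16  d2:16  d3:7  d4:7  d5:2  d6:2  d7:2  d8:0 → peak 16
A@6: d1:16  d2:16  d3:7  d4:7  d5:0  d6:2  d7:2  d8:2 → peak 16
Best is A@3, peak 16.

16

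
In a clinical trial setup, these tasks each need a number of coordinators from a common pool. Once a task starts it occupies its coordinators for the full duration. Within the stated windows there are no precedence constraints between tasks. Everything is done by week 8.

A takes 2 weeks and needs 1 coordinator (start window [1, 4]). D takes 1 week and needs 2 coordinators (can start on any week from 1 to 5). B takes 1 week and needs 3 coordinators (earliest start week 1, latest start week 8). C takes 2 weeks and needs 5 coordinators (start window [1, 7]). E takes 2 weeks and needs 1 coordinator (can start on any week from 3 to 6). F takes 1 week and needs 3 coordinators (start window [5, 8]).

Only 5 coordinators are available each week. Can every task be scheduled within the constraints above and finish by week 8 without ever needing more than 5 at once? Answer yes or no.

Schedule A@1, D@1, B@2, C@3, E@5, F@5: w1:3  w2:4  w3:5  w4:5  w5:4  w6:1  w7:0  w8:0 — peak 5 ≤ 5.

yes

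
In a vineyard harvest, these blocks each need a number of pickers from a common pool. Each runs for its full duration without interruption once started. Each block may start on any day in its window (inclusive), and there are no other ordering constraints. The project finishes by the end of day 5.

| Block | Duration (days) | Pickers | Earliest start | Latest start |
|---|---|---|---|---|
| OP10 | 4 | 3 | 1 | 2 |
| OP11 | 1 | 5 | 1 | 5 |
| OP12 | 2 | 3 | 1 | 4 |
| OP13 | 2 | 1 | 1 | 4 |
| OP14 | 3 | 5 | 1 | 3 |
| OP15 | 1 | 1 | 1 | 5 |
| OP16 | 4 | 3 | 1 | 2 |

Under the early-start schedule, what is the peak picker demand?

Early-start schedule: OP10@1, OP11@1, OP12@1, OP13@1, OP14@1, OP15@1, OP16@1.
Load per day: day 1: 21, day 2: 15, day 3: 11, day 4: 6, day 5: 0.
Peak is 21.

21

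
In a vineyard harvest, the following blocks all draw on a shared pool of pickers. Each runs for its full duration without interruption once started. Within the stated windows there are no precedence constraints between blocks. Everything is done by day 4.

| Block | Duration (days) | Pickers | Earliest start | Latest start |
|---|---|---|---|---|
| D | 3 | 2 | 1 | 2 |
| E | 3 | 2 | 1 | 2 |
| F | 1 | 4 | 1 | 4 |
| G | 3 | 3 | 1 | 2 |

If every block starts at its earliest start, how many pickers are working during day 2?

At early start, day 2 has: D, E, G.
Demand: 2 + 2 + 3 = 7.

7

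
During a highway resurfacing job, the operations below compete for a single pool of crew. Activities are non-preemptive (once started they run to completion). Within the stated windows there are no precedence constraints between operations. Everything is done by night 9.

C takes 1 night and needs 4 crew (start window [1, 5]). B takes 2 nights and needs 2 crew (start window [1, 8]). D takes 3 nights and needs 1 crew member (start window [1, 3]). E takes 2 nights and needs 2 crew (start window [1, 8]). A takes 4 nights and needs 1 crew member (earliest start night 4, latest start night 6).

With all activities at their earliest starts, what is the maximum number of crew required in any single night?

9

Early-start schedule: C@1, B@1, D@1, E@1, A@4.
Load per night: night 1: 9, night 2: 5, night 3: 1, night 4: 1, night 5: 1, night 6: 1, night 7: 1, night 8: 0, night 9: 0.
Peak is 9.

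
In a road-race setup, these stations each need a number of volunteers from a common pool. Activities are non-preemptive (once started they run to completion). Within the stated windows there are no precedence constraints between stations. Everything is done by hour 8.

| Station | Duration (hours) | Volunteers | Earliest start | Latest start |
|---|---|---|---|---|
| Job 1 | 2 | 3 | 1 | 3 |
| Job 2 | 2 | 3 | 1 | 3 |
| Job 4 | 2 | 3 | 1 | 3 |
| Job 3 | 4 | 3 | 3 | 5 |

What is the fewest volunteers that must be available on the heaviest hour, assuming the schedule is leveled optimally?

Early-start (Job 1@1, Job 2@1, Job 4@1, Job 3@3) gives peak 9: h1:9  h2:9  h3:3  h4:3  h5:3  h6:3  h7:0  h8:0.
Shift Job 4→3.
Schedule Job 1@1, Job 2@1, Job 4@3, Job 3@3: h1:6  h2:6  h3:6  h4:6  h5:3  h6:3  h7:0  h8:0 — peak 6.

6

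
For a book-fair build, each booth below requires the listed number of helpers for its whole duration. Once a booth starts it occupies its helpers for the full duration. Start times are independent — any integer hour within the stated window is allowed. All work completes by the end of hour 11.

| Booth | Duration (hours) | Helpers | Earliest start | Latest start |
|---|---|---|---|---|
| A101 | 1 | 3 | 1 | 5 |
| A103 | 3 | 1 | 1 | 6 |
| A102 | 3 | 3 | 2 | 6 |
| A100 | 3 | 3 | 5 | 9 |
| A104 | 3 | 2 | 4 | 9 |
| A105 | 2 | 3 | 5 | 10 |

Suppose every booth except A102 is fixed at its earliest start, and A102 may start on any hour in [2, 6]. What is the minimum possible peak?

A102@2: h1:4  h2:4  h3:4  h4:5  h5:8  h6:8  h7:3  h8:0  h9:0  h10:0  h11:0 → peak 8
A102@3: h1:4  h2:1  h3:4  h4:5  h5:11  h6:8  h7:3  h8:0  h9:0  h10:0  h11:0 → peak 11
A102@4: h1:4  h2:1  h3:1  h4:5  h5:11  h6:11  h7:3  h8:0  h9:0  h10:0  h11:0 → peak 11
A102@5: h1:4  h2:1  h3:1  h4:2  h5:11  h6:11  h7:6  h8:0  h9:0  h10:0  h11:0 → peak 11
A102@6: h1:4  h2:1  h3:1  h4:2  h5:8  h6:11  h7:6  h8:3  h9:0  h10:0  h11:0 → peak 11
Best is A102@2, peak 8.

8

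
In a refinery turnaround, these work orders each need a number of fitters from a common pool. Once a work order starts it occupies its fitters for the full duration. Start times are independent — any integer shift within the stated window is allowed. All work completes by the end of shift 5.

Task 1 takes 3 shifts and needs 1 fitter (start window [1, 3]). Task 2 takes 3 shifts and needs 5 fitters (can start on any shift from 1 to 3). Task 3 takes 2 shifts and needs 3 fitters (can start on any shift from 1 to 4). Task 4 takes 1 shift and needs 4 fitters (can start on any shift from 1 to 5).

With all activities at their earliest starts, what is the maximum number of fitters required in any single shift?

Early-start schedule: Task 1@1, Task 2@1, Task 3@1, Task 4@1.
Load per shift: shift 1: 13, shift 2: 9, shift 3: 6, shift 4: 0, shift 5: 0.
Peak is 13.

13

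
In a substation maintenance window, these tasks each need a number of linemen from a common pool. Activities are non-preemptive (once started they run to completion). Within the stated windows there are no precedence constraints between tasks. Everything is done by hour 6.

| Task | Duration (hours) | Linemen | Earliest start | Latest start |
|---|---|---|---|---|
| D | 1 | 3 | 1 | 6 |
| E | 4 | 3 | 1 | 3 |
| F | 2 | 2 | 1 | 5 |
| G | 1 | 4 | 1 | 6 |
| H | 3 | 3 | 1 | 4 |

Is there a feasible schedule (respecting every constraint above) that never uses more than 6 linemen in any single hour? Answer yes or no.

yes

Schedule D@1, E@1, F@5, G@5, H@2: h1:6  h2:6  h3:6  h4:6  h5:6  h6:2 — peak 6 ≤ 6.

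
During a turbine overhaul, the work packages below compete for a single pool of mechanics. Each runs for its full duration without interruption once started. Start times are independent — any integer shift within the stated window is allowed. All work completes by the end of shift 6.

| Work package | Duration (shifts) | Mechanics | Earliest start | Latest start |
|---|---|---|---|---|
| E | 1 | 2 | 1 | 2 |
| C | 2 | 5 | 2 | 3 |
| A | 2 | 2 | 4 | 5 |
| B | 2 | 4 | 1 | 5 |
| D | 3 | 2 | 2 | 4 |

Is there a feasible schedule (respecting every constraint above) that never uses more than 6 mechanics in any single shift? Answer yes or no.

no

The minimum achievable peak is 7; 6 < 7, so no feasible schedule stays within the cap.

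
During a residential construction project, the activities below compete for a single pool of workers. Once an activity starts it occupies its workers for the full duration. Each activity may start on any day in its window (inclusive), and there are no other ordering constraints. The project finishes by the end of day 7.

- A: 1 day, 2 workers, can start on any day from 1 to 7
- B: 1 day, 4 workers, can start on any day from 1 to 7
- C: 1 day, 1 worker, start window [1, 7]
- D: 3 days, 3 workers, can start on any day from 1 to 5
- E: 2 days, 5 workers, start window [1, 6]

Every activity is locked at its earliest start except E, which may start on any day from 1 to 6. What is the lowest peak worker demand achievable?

E@1: d1:15  d2:8  d3:3  d4:0  d5:0  d6:0  d7:0 → peak 15
E@2: d1:10  d2:8  d3:8  d4:0  d5:0  d6:0  d7:0 → peak 10
E@3: d1:10  d2:3  d3:8  d4:5  d5:0  d6:0  d7:0 → peak 10
E@4: d1:10  d2:3  d3:3  d4:5  d5:5  d6:0  d7:0 → peak 10
E@5: d1:10  d2:3  d3:3  d4:0  d5:5  d6:5  d7:0 → peak 10
E@6: d1:10  d2:3  d3:3  d4:0  d5:0  d6:5  d7:5 → peak 10
Best is E@2, peak 10.

10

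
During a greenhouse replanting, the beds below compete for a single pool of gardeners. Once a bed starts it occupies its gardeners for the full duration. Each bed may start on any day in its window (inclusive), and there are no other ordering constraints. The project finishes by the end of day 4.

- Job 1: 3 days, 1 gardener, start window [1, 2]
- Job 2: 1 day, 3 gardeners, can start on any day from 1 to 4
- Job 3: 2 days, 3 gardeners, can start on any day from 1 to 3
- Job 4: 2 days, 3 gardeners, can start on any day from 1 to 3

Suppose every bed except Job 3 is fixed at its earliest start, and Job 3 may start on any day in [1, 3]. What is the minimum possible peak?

7

Job 3@1: d1:10  d2:7  d3:1  d4:0 → peak 10
Job 3@2: d1:7  d2:7  d3:4  d4:0 → peak 7
Job 3@3: d1:7  d2:4  d3:4  d4:3 → peak 7
Best is Job 3@2, peak 7.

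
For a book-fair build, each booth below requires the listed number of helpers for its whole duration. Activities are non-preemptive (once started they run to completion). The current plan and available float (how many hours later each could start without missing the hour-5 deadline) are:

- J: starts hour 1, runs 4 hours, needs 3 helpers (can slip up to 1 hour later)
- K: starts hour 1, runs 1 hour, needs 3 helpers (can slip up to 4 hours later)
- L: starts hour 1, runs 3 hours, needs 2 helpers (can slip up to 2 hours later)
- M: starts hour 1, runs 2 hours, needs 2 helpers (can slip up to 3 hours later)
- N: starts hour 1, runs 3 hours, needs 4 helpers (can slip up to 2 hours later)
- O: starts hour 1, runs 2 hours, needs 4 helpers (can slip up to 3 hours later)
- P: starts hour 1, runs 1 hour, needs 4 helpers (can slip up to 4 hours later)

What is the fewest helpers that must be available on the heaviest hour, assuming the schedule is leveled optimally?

Early-start (J@1, K@1, L@1, M@1, N@1, O@1, P@1) gives peak 22: h1:22  h2:15  h3:9  h4:3  h5:0.
Shift N→2, O→4, P→5.
Schedule J@1, K@1, L@1, M@1, N@2, O@4, P@5: h1:10  h2:11  h3:9  h4:11  h5:8 — peak 11.

11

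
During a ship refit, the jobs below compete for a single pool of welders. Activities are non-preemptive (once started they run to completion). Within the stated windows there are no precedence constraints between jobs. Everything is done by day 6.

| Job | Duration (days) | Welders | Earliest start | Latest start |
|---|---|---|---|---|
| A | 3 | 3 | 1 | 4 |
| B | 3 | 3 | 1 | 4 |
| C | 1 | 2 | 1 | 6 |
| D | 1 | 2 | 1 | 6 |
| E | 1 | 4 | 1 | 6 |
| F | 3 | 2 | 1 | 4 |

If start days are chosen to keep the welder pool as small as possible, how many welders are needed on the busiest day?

Early-start (A@1, B@1, C@1, D@1, E@1, F@1) gives peak 16: d1:16  d2:8  d3:8  d4:0  d5:0  d6:0.
Shift C→4, D→4, E→5, F→4.
Schedule A@1, B@1, C@4, D@4, E@5, F@4: d1:6  d2:6  d3:6  d4:6  d5:6  d6:2 — peak 6.
Total welder-days = 32 over 6 days ⇒ peak ≥ ⌈32/6⌉ = 6, so 6 is optimal.

6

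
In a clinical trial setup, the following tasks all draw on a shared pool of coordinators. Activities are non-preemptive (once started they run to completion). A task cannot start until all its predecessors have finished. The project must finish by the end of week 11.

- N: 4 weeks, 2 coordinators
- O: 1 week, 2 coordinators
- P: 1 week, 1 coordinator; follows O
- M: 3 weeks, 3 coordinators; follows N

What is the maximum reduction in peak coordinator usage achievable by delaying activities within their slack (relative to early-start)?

Early-start peak: w1:4  w2:3  w3:2  w4:2  w5:3  w6:3  w7:3  w8:0  w9:0  w10:0  w11:0 ⇒ 4.
Leveled (N@1, O@5, P@6, M@7): w1:2  w2:2  w3:2  w4:2  w5:2  w6:1  w7:3  w8:3  w9:3  w10:0  w11:0 ⇒ 3.
Reduction 4 − 3 = 1.

1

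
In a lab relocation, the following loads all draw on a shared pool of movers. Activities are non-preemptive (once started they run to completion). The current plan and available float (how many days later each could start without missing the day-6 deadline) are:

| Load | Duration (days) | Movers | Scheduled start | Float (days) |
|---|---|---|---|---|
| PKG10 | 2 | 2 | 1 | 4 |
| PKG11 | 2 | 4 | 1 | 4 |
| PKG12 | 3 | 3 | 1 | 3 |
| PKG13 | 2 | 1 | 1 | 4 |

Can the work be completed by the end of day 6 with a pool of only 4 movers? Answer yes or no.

no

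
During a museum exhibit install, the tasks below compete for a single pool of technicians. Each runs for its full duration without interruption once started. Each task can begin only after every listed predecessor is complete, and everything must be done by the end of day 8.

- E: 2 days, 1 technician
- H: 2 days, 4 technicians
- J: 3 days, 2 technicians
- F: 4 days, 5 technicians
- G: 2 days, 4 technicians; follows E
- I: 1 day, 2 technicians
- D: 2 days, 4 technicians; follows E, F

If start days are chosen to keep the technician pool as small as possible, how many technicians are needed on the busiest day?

8

Early-start (E@1, H@1, J@1, F@1, G@3, I@1, D@5) gives peak 14: d1:14  d2:12  d3:11  d4:9  d5:4  d6:4  d7:0  d8:0.
Shift F→3, G→7, I→4, D→7.
Schedule E@1, H@1, J@1, F@3, G@7, I@4, D@7: d1:7  d2:7  d3:7  d4:7  d5:5  d6:5  d7:8  d8:8 — peak 8.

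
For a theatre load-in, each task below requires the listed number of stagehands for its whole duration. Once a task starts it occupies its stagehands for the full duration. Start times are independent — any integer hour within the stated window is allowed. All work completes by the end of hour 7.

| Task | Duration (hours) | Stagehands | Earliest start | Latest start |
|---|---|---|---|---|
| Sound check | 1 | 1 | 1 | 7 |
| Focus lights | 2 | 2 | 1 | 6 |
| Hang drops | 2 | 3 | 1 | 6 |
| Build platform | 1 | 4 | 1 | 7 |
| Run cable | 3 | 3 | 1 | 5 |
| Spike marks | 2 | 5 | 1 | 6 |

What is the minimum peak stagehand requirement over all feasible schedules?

Early-start (Sound check@1, Focus lights@1, Hang drops@1, Build platform@1, Run cable@1, Spike marks@1) gives peak 18: h1:18  h2:13  h3:3  h4:0  h5:0  h6:0  h7:0.
Shift Hang drops→3, Build platform→2, Run cable→3, Spike marks→6.
Schedule Sound check@1, Focus lights@1, Hang drops@3, Build platform@2, Run cable@3, Spike marks@6: h1:3  h2:6  h3:6  h4:6  h5:3  h6:5  h7:5 — peak 6.

6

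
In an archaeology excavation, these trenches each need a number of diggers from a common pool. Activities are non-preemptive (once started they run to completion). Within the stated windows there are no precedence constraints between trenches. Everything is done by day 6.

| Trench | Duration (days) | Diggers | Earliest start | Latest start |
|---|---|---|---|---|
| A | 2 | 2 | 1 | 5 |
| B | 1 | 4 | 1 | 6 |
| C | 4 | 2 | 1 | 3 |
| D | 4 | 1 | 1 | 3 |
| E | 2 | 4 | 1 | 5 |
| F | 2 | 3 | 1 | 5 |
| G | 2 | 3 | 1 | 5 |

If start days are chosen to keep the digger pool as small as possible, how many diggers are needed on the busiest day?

Early-start (A@1, B@1, C@1, D@1, E@1, F@1, G@1) gives peak 19: d1:19  d2:15  d3:3  d4:3  d5:0  d6:0.
Shift D→2, E→3, F→5, G→5.
Schedule A@1, B@1, C@1, D@2, E@3, F@5, G@5: d1:8  d2:5  d3:7  d4:7  d5:7  d6:6 — peak 8.

8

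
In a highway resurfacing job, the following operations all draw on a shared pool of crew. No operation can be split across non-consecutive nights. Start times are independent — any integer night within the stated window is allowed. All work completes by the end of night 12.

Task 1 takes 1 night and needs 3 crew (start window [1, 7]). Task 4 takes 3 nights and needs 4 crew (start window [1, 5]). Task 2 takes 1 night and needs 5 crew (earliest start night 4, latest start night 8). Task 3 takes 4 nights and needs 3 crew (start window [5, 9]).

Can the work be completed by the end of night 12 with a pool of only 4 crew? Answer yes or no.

no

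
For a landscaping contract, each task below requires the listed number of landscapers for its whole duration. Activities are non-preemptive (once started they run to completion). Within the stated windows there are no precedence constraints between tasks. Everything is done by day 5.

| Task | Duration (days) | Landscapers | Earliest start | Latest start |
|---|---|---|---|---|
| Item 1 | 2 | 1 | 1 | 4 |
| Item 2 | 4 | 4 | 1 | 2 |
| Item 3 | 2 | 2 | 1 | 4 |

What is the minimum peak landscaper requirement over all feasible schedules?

Early-start (Item 1@1, Item 2@1, Item 3@1) gives peak 7: d1:7  d2:7  d3:4  d4:4  d5:0.
Shift Item 3→3.
Schedule Item 1@1, Item 2@1, Item 3@3: d1:5  d2:5  d3:6  d4:6  d5:0 — peak 6.

6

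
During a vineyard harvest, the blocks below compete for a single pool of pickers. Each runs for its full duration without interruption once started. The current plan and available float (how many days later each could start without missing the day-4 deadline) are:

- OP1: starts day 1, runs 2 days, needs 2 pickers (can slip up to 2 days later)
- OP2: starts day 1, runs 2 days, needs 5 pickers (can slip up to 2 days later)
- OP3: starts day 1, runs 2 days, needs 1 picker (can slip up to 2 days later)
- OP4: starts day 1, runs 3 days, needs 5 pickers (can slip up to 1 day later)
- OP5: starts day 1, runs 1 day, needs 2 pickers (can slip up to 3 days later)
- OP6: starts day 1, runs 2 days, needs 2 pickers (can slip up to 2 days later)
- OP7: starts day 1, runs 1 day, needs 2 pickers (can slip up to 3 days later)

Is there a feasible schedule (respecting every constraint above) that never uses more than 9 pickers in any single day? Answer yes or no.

no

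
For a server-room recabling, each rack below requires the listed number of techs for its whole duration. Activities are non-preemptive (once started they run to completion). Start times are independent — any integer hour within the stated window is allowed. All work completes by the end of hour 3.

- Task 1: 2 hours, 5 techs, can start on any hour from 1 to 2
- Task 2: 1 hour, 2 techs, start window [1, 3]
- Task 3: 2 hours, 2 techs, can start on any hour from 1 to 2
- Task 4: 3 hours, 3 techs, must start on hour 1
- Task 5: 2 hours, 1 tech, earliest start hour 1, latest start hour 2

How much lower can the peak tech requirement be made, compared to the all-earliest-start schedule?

2

Early-start peak: h1:13  h2:11  h3:3 ⇒ 13.
Leveled (Task 1@1, Task 2@1, Task 3@2, Task 4@1, Task 5@1): h1:11  h2:11  h3:5 ⇒ 11.
Reduction 13 − 11 = 2.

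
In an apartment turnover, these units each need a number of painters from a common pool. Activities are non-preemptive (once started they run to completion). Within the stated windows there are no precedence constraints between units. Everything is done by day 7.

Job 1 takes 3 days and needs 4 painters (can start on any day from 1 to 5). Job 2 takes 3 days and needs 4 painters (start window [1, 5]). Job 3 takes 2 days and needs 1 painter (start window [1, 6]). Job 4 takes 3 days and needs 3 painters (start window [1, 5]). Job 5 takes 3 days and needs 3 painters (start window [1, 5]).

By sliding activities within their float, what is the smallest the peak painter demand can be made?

8

Early-start (Job 1@1, Job 2@1, Job 3@1, Job 4@1, Job 5@1) gives peak 15: d1:15  d2:15  d3:14  d4:0  d5:0  d6:0  d7:0.
Shift Job 3→4, Job 4→4, Job 5→4.
Schedule Job 1@1, Job 2@1, Job 3@4, Job 4@4, Job 5@4: d1:8  d2:8  d3:8  d4:7  d5:7  d6:6  d7:0 — peak 8.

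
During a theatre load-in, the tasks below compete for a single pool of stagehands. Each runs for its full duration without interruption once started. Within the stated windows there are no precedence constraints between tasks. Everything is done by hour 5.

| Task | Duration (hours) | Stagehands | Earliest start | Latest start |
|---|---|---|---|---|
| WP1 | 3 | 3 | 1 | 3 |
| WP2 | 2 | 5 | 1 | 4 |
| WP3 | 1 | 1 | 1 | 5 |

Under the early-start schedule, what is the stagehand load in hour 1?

9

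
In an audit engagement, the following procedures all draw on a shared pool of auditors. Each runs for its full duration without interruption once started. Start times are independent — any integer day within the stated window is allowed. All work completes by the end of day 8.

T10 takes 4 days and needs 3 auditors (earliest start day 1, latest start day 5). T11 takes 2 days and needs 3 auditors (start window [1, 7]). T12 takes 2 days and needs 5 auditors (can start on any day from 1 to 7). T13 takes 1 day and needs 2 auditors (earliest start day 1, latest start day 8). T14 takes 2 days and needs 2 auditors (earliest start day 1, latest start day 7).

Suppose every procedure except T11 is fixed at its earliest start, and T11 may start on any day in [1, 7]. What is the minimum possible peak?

T11@1: d1:15  d2:13  d3:3  d4:3  d5:0  d6:0  d7:0  d8:0 → peak 15
T11@2: d1:12  d2:13  d3:6  d4:3  d5:0  d6:0  d7:0  d8:0 → peak 13
T11@3: d1:12  d2:10  d3:6  d4:6  d5:0  d6:0  d7:0  d8:0 → peak 12
T11@4: d1:12  d2:10  d3:3  d4:6  d5:3  d6:0  d7:0  d8:0 → peak 12
T11@5: d1:12  d2:10  d3:3  d4:3  d5:3  d6:3  d7:0  d8:0 → peak 12
T11@6: d1:12  d2:10  d3:3  d4:3  d5:0  d6:3  d7:3  d8:0 → peak 12
T11@7: d1:12  d2:10  d3:3  d4:3  d5:0  d6:0  d7:3  d8:3 → peak 12
Best is T11@3, peak 12.

12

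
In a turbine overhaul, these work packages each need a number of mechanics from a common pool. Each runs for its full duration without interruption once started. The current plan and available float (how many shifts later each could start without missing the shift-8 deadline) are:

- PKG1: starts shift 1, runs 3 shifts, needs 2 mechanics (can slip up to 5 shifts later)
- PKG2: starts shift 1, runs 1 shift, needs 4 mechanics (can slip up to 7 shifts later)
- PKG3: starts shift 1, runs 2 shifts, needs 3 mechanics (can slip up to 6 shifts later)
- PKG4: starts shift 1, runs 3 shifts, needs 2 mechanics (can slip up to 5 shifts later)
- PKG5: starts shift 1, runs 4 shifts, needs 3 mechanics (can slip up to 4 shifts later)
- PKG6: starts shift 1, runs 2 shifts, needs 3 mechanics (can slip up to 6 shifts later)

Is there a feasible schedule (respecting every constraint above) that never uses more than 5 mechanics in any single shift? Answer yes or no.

The minimum achievable peak is 6; 5 < 6, so no feasible schedule stays within the cap.

no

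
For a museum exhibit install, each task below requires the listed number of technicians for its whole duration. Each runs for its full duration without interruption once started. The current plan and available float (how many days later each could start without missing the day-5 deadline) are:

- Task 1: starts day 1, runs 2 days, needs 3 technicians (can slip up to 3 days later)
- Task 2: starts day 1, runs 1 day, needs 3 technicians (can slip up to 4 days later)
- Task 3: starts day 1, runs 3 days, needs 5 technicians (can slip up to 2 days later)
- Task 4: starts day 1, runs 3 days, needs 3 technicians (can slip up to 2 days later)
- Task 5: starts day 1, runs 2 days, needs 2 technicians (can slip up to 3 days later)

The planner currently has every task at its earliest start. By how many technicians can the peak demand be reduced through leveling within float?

8

Early-start peak: d1:16  d2:13  d3:8  d4:0  d5:0 ⇒ 16.
Leveled (Task 1@1, Task 2@1, Task 3@3, Task 4@2, Task 5@1): d1:8  d2:8  d3:8  d4:8  d5:5 ⇒ 8.
Reduction 16 − 8 = 8.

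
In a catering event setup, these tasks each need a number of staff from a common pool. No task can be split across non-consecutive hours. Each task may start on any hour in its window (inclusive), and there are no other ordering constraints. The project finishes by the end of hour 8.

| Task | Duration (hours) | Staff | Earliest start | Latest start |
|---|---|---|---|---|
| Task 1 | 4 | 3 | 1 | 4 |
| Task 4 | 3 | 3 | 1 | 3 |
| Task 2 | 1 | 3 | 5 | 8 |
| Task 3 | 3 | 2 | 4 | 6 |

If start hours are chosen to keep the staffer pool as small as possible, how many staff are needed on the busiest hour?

5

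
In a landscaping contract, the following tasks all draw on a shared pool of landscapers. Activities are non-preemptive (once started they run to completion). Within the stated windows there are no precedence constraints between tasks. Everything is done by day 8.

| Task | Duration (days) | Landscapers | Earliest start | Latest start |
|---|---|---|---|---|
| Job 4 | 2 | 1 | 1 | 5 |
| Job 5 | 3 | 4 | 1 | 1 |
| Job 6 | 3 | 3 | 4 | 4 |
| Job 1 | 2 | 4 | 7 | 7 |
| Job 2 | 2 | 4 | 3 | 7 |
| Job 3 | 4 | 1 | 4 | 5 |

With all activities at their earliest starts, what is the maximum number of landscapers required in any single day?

Early-start schedule: Job 4@1, Job 5@1, Job 6@4, Job 1@7, Job 2@3, Job 3@4.
Load per day: day 1: 5, day 2: 5, day 3: 8, day 4: 8, day 5: 4, day 6: 4, day 7: 5, day 8: 4.
Peak is 8.

8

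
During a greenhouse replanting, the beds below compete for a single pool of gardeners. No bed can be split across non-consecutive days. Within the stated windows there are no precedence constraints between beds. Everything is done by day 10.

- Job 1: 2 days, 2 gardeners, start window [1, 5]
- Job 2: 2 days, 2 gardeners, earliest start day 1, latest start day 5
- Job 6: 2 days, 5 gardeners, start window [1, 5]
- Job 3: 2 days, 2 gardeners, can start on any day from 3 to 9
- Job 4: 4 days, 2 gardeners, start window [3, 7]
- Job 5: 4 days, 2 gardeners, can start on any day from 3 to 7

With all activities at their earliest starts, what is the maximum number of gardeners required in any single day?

Early-start schedule: Job 1@1, Job 2@1, Job 6@1, Job 3@3, Job 4@3, Job 5@3.
Load per day: day 1: 9, day 2: 9, day 3: 6, day 4: 6, day 5: 4, day 6: 4, day 7: 0, day 8: 0, day 9: 0, day 10: 0.
Peak is 9.

9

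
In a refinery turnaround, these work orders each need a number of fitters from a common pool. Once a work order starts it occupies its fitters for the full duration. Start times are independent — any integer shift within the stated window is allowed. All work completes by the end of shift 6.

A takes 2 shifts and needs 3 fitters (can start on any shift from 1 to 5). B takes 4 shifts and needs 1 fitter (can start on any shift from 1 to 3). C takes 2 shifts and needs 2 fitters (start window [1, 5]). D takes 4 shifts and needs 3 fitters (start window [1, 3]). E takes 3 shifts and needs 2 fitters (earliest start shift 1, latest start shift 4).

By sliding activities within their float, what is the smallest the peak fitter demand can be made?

Early-start (A@1, B@1, C@1, D@1, E@1) gives peak 11: s1:11  s2:11  s3:6  s4:4  s5:0  s6:0.
Shift D→3, E→3.
Schedule A@1, B@1, C@1, D@3, E@3: s1:6  s2:6  s3:6  s4:6  s5:5  s6:3 — peak 6.
Total fitter-shifts = 32 over 6 shifts ⇒ peak ≥ ⌈32/6⌉ = 6, so 6 is optimal.

6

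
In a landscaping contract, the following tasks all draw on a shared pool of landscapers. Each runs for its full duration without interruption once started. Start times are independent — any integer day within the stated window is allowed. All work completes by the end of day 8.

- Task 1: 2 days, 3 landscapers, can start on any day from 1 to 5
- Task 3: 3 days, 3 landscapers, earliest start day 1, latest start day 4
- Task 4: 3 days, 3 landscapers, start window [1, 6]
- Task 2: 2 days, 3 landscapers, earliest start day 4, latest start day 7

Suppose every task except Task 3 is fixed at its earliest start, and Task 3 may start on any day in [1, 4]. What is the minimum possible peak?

6

Task 3@1: d1:9  d2:9  d3:6  d4:3  d5:3  d6:0  d7:0  d8:0 → peak 9
Task 3@2: d1:6  d2:9  d3:6  d4:6  d5:3  d6:0  d7:0  d8:0 → peak 9
Task 3@3: d1:6  d2:6  d3:6  d4:6  d5:6  d6:0  d7:0  d8:0 → peak 6
Task 3@4: d1:6  d2:6  d3:3  d4:6  d5:6  d6:3  d7:0  d8:0 → peak 6
Best is Task 3@3, peak 6.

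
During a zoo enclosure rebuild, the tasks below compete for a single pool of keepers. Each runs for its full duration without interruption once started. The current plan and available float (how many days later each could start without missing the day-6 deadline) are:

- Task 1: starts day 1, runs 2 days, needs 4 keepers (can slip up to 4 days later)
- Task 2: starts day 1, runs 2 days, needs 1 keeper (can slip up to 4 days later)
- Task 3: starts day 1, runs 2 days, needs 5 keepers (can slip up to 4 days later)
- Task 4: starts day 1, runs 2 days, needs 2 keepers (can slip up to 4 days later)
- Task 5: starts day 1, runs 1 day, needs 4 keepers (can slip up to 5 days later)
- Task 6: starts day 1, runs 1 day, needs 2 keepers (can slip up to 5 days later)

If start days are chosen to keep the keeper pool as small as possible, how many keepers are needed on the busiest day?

6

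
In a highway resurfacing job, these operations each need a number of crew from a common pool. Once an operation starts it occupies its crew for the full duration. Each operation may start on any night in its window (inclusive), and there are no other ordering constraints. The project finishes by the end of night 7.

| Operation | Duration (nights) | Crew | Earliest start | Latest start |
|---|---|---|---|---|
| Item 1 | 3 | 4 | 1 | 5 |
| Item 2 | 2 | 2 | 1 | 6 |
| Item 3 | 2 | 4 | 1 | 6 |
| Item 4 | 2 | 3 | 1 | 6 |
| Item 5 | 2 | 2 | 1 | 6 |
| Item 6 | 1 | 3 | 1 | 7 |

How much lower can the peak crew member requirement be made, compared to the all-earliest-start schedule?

Early-start peak: n1:18  n2:15  n3:4  n4:0  n5:0  n6:0  n7:0 ⇒ 18.
Leveled (Item 1@1, Item 2@1, Item 3@4, Item 4@6, Item 5@3, Item 6@6): n1:6  n2:6  n3:6  n4:6  n5:4  n6:6  n7:3 ⇒ 6.
Reduction 18 − 6 = 12.

12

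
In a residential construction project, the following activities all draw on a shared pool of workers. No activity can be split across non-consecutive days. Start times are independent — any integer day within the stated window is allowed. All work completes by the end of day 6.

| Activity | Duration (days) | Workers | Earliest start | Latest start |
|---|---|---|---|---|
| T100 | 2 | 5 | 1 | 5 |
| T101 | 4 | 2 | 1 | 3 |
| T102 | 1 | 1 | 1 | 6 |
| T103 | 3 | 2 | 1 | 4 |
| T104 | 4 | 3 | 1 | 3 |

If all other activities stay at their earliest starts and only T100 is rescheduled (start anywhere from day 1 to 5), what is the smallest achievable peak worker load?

8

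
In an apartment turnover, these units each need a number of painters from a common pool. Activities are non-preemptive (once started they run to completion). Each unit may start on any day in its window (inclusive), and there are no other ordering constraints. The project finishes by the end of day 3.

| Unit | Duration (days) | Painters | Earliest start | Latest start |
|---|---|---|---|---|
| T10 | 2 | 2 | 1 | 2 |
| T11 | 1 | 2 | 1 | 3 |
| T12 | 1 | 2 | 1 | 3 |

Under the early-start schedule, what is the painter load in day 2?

2

At early start, day 2 has: T10.
Demand: 2 = 2.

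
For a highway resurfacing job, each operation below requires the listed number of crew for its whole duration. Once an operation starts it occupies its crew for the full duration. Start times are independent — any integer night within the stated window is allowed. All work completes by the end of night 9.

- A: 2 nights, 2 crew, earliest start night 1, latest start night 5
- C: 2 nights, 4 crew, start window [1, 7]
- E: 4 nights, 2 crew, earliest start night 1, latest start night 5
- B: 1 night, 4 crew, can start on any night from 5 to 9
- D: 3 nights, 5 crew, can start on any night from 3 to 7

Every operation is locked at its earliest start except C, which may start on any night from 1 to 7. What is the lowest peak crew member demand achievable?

9

C@1: n1:8  n2:8  n3:7  n4:7  n5:9  n6:0  n7:0  n8:0  n9:0 → peak 9
C@2: n1:4  n2:8  n3:11  n4:7  n5:9  n6:0  n7:0  n8:0  n9:0 → peak 11
C@3: n1:4  n2:4  n3:11  n4:11  n5:9  n6:0  n7:0  n8:0  n9:0 → peak 11
C@4: n1:4  n2:4  n3:7  n4:11  n5:13  n6:0  n7:0  n8:0  n9:0 → peak 13
C@5: n1:4  n2:4  n3:7  n4:7  n5:13  n6:4  n7:0  n8:0  n9:0 → peak 13
C@6: n1:4  n2:4  n3:7  n4:7  n5:9  n6:4  n7:4  n8:0  n9:0 → peak 9
C@7: n1:4  n2:4  n3:7  n4:7  n5:9  n6:0  n7:4  n8:4  n9:0 → peak 9
Best is C@1, peak 9.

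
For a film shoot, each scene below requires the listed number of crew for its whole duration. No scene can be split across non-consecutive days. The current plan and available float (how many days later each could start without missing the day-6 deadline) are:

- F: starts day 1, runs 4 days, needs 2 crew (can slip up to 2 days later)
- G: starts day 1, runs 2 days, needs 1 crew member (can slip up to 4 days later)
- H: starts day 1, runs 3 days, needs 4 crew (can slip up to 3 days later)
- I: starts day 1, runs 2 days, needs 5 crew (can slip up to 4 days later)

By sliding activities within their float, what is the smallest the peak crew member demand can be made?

Early-start (F@1, G@1, H@1, I@1) gives peak 12: d1:12  d2:12  d3:6  d4:2  d5:0  d6:0.
Shift G→4, I→5.
Schedule F@1, G@4, H@1, I@5: d1:6  d2:6  d3:6  d4:3  d5:6  d6:5 — peak 6.
Total crew member-days = 32 over 6 days ⇒ peak ≥ ⌈32/6⌉ = 6, so 6 is optimal.

6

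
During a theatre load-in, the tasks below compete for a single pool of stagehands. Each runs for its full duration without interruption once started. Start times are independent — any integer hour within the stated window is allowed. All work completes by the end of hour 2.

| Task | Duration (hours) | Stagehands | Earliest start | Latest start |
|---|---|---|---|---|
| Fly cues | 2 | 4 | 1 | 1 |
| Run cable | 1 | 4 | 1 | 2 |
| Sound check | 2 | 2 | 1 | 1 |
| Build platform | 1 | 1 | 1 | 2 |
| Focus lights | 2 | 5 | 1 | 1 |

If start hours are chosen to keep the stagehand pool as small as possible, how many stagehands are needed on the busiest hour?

15

Early-start (Fly cues@1, Run cable@1, Sound check@1, Build platform@1, Focus lights@1) gives peak 16: h1:16  h2:11.
Shift Build platform→2.
Schedule Fly cues@1, Run cable@1, Sound check@1, Build platform@2, Focus lights@1: h1:15  h2:12 — peak 15.
No arrangement of the 4 feasible schedules does better.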